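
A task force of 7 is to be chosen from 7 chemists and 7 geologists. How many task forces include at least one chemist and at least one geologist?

3430

Unrestricted: C(14,7) = 3432 ways to pick any 7 of the 14.
Subtract selections that omit an entire group: no chemists → C(7,7) = 1; no geologists → C(7,7) = 1.
Both groups omitted at once is impossible, so 3432 − 2 = 3430.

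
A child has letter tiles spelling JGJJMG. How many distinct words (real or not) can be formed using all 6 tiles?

60

Letter multiplicities in JGJJMG: G×2, J×3, M×1.
Dividing 6! = 720 by 3!·2! = 12 for the repeated letters gives 60.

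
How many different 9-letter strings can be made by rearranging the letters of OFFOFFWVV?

3780

OFFOFFWVV has 9 letters with F appearing 4 times, O appearing twice, and V appearing twice.
So there are 9! / (4!·2!·2!) = 3780 distinguishable arrangements.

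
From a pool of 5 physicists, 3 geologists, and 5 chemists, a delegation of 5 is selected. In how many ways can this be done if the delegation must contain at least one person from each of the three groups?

With no constraint there are C(13,5) = 1287 possible selections.
Selections missing a whole group: no physicists → C(8,5) = 56; no geologists → C(10,5) = 252; no chemists → C(8,5) = 56.
Add back selections omitting two groups (i.e. drawn from a single group): C(5,5) + C(3,5) + C(5,5) = 2.
By inclusion–exclusion: 1287 − 364 + 2 = 925.

925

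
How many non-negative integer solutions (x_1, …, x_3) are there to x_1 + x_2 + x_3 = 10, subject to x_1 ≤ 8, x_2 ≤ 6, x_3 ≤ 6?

43

Ignoring the caps, the number of non-negative solutions to x_1+…+x_3 = 10 is C(12,2) = 66.
Subtract solutions that violate a single cap (substitute x_i' = x_i − (cap_i+1)): x_1 ≥ 9 gives C(3,2) = 3; x_2 ≥ 7 gives C(5,2) = 10; x_3 ≥ 7 gives C(5,2) = 10. Together 23.
No two caps can be exceeded simultaneously, so the pair terms are all 0.
By inclusion–exclusion the count is 66 − 23 + 0 = 43.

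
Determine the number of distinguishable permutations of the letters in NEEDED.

The 6 letters of NEEDED have repeats: D appearing twice and E appearing 3 times.
So there are 6! / (3!·2!) = 60 distinguishable arrangements.

60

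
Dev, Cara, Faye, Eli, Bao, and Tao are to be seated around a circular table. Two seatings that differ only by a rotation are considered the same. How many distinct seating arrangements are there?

Fix one person's seat to break rotational symmetry; the remaining 5 people can be arranged in (5)! = 120 ways.

120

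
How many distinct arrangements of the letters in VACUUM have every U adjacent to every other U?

Treat the 2 copies of U as a single block. The multiset to arrange is then {UU, A, C, M, V}, 5 items in all.
All 5 items are distinct, so there are (5)! = 120 arrangements.

120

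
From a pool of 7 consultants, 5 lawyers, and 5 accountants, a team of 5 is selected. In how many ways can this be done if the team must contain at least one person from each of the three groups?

4375

Total 5-person selections from all 17: C(17,5) = 6188.
Selections missing a whole group: no consultants → C(10,5) = 252; no lawyers → C(12,5) = 792; no accountants → C(12,5) = 792.
Add back selections omitting two groups (i.e. drawn from a single group): C(7,5) + C(5,5) + C(5,5) = 23.
By inclusion–exclusion: 6188 − 1836 + 23 = 4375.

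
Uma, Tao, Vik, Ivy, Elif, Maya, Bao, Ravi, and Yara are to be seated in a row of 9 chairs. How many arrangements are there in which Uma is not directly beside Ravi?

There are 9! = 362880 arrangements in all. If Uma and Ravi are adjacent, merging them into one block gives 2·(8)! = 80640 arrangements.
Complementary counting: 362880 − 80640 = 282240.

282240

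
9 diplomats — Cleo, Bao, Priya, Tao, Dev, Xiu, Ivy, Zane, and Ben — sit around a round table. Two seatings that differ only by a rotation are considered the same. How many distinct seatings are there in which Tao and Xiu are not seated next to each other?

Without the restriction there are (8)! = 40320 seatings.
Seatings with Tao beside Xiu: treat them as a block with 2 internal orders, giving 2 × (7)! = 10080.
Subtracting, 40320 − 10080 = 30240.

30240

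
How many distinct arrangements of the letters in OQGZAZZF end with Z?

2520

Fix Z in the last position and arrange the remaining 7 letters.
Those 7 letters have Z appearing twice, giving (7)!/(2!) = 2520.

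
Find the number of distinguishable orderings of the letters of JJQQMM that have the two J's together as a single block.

30

Treat the 2 copies of J as a single block. The multiset to arrange is then {JJ, M, M, Q, Q}, 5 items in all.
That gives (5)!/(2!·2!) = 30 arrangements.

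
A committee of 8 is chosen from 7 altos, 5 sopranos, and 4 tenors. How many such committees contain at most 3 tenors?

Split by how many tenors are chosen (0 through 3).
Sum: C(4,0)·C(12,8) + C(4,1)·C(12,7) + C(4,2)·C(12,6) + C(4,3)·C(12,5) = 495 + 3168 + 5544 + 3168 = 12375.

12375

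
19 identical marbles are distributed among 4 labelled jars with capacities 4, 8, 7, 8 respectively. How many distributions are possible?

By stars and bars, unrestricted non-negative solutions to x_1+…+x_4 = 19 number C(19+3,3) = 1540.
Subtract solutions that violate a single cap (substitute x_i' = x_i − (cap_i+1)): x_1 ≥ 5 gives C(17,3) = 680; x_2 ≥ 9 gives C(13,3) = 286; x_3 ≥ 8 gives C(14,3) = 364; x_4 ≥ 9 gives C(13,3) = 286. Together 1616.
Add back pairs where two caps are both exceeded: 56 + 84 + 56 + 10 + 4 + 10 = 220.
By inclusion–exclusion the count is 1540 − 1616 + 220 = 144.

144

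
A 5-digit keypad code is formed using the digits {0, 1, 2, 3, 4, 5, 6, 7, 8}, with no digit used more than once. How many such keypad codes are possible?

15120

With no repetition, fill the 5 digits in order: 9 choices, then 8, down to 5.
9 × 8 × 7 × 6 × 5 = 15120.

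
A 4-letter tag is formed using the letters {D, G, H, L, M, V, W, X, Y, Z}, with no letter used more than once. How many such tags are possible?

With no repetition, fill the 4 letters in order: 10 choices, then 9, down to 7.
10 × 9 × 8 × 7 = 5040.

5040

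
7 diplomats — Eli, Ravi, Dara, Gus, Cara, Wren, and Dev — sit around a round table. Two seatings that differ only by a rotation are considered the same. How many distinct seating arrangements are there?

720

Fix one person's seat to break rotational symmetry; the remaining 6 people can be arranged in (6)! = 720 ways.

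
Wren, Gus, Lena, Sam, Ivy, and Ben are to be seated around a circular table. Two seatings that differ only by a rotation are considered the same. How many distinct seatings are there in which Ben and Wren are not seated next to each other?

All circular seatings of 6 people number (5)! = 120.
Those with Ben next to Wren: fuse the pair into one unit and seat 5 units around a circle — 2·(4)! = 48.
Subtracting, 120 − 48 = 72.

72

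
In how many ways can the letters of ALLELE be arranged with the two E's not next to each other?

40

Total arrangements of ALLELE: 6!/(3!·2!) = 60.
Arrangements with the E's together: treat EE as one letter, giving (5)!/(3!) = 20.
Subtracting, 60 − 20 = 40 arrangements keep the E's apart.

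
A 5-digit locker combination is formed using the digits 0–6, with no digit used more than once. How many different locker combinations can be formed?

This is a permutation of 5 out of 7: P(7,5) = 7!/2!.
7 × 6 × 5 × 4 × 3 = 2520.

2520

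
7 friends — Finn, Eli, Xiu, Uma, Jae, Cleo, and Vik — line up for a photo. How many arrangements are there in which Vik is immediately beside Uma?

1440

Place the 5 others and the Vik-Uma pair as 6 objects in a line; the pair has 2 internal arrangements.
That gives 2 × 6! = 2 × 720 = 1440.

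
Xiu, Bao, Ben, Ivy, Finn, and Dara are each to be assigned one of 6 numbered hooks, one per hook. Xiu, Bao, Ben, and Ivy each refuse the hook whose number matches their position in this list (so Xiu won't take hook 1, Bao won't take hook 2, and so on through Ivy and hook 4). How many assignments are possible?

362

Let Aᵢ (for 1 ≤ i ≤ 4) be the placements that put person i in their forbidden hook. Any j of these fix j positions, leaving (6−j)! ways to fill the rest, and there are C(4,j) ways to pick which j.
By inclusion–exclusion, the number of valid placements is Σ_{j=0}^{4} (−1)^j C(4,j)·(6−j)!.
Computing: 720 − 480 + 144 − 24 + 2 = 362.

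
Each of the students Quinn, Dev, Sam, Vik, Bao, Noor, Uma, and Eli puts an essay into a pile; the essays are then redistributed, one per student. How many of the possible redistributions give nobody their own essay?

Count assignments avoiding every fixed point. For any j of the 8 students fixed to their own essay, the other 8−j can be arranged in (8−j)! ways.
By inclusion–exclusion this is Σ_{j=0}^{8} (−1)^j C(8,j)·(8−j)!.
Computing: 40320 − 40320 + 20160 − 6720 + 1680 − 336 + 56 − 8 + 1 = 14833.

14833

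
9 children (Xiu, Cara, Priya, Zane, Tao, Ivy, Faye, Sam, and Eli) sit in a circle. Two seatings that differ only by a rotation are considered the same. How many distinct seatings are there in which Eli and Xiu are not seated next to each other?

Without the restriction there are (8)! = 40320 seatings.
Seatings with Eli beside Xiu: treat them as a block with 2 internal orders, giving 2 × (7)! = 10080.
Subtracting, 40320 − 10080 = 30240.

30240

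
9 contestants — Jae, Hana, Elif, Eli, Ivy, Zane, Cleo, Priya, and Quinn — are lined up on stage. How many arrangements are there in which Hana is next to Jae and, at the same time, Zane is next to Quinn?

Treat {Hana,Jae} as one block (2 orders) and {Zane,Quinn} as another (2 orders).
That leaves 7 units to arrange: 2 × 2 × 7! = 4 × 5040 = 20160.

20160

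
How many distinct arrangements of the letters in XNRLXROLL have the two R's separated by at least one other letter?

There are 9!/(3!·2!·2!) = 15120 arrangements of XNRLXROLL in total.
If the two R's are adjacent, glue them into one block, leaving 8 items to arrange: (8)!/(3!·2!) = 3360 ways.
Hence 15120 − 3360 = 11760.

11760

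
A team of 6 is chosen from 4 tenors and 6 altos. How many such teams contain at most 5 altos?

Split by how many altos are chosen (0 through 5).
Sum: C(6,0)·C(4,6) + C(6,1)·C(4,5) + C(6,2)·C(4,4) + C(6,3)·C(4,3) + C(6,4)·C(4,2) + C(6,5)·C(4,1) = 0 + 0 + 15 + 80 + 90 + 24 = 209.

209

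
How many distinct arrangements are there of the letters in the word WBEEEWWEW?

630

Letter multiplicities in WBEEEWWEW: B×1, E×4, W×4.
Dividing 9! = 362880 by 4!·4! = 576 for the repeated letters gives 630.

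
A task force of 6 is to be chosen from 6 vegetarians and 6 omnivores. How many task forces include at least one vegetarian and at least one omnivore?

With no constraint there are C(12,6) = 924 possible selections.
Selections missing a whole group: no vegetarians → C(6,6) = 1; no omnivores → C(6,6) = 1.
Both groups omitted at once is impossible, so 924 − 2 = 922.

922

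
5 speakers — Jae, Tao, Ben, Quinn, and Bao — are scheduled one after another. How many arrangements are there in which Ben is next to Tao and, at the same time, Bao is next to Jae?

24

Treat {Ben,Tao} as one block (2 orders) and {Bao,Jae} as another (2 orders).
That leaves 3 units to arrange: 2 × 2 × 3! = 4 × 6 = 24.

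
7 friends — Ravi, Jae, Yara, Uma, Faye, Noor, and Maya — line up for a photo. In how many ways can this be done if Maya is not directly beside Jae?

3600

There are 7! = 5040 arrangements in all. If Maya and Jae are adjacent, merging them into one block gives 2·(6)! = 1440 arrangements.
So 5040 − 1440 = 3600 arrangements keep them apart.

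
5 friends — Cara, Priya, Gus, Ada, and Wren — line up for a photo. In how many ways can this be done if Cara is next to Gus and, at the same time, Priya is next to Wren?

24

Treat {Cara,Gus} as one block (2 orders) and {Priya,Wren} as another (2 orders).
That leaves 3 units to arrange: 2 × 2 × 3! = 4 × 6 = 24.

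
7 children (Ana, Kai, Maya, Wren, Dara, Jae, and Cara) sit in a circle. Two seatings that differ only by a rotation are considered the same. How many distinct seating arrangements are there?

Seat Ana anywhere (absorbing the rotational symmetry), then permute the other 6: (6)! = 720.

720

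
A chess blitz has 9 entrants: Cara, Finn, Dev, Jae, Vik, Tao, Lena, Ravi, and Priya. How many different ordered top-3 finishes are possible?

504

There are 9 choices for 1st place, 8 for 2nd, and 7 for 3rd.
That gives 9 × 8 × 7 = 504.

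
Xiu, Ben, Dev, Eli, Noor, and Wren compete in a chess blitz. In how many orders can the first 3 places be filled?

120

This is an ordered selection of 3 from 6: P(6,3).
That gives 6 × 5 × 4 = 120.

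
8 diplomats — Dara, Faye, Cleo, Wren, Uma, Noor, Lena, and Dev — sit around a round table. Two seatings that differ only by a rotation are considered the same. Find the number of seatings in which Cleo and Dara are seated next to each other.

Glue Cleo and Dara into a block (2 internal orders). Seating 7 units around a circle gives (6)! arrangements.
So 2 × (6)! = 2 × 720 = 1440.

1440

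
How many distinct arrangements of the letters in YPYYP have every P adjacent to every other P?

4

Treat the 2 copies of P as a single block. The multiset to arrange is then {PP, Y, Y, Y}, 4 items in all.
That gives (4)!/(3!) = 4 arrangements.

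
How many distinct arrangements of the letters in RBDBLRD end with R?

Fix R in the last position and arrange the remaining 6 letters.
Those 6 letters have B appearing twice and D appearing twice, giving (6)!/(2!·2!) = 180.

180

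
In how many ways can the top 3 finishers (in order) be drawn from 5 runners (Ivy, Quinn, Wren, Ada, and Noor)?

There are 5 choices for 1st place, 4 for 2nd, and 3 for 3rd.
That gives 5 × 4 × 3 = 60.

60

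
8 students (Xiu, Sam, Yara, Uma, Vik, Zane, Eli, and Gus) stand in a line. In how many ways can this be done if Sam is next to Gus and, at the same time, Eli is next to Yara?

Treat {Sam,Gus} as one block (2 orders) and {Eli,Yara} as another (2 orders).
That leaves 6 units to arrange: 2 × 2 × 6! = 4 × 720 = 2880.

2880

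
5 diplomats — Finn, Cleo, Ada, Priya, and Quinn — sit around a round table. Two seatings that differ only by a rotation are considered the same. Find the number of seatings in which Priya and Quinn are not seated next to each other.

All circular seatings of 5 people number (4)! = 24.
Seatings with Priya beside Quinn: treat them as a block with 2 internal orders, giving 2 × (3)! = 12.
Subtracting, 24 − 12 = 12.

12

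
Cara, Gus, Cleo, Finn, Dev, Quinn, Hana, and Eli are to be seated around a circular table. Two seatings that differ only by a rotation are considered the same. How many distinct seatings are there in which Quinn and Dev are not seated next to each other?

3600

All circular seatings of 8 people number (7)! = 5040.
Seatings with Quinn beside Dev: treat them as a block with 2 internal orders, giving 2 × (6)! = 1440.
Subtracting, 5040 − 1440 = 3600.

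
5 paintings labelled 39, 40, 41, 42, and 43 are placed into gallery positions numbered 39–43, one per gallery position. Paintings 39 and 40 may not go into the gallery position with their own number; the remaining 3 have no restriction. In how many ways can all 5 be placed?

78

Let Aᵢ (for i ∈ {39, 40}) be the placements that put painting i in its forbidden gallery position. Any j of these fix j positions, leaving (5−j)! ways to fill the rest, and there are C(2,j) ways to pick which j.
By inclusion–exclusion, the number of valid placements is Σ_{j=0}^{2} (−1)^j C(2,j)·(5−j)!.
Computing: 120 − 48 + 6 = 78.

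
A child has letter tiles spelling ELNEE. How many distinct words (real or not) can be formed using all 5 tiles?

The 5 letters of ELNEE have repeats: E appearing 3 times.
The number of distinct arrangements is 5!/(3!) = 120/6 = 20.

20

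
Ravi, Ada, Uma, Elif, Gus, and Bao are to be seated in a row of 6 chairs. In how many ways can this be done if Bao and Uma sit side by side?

Glue Bao and Uma into one block (2 internal orders), leaving 5 units to arrange in a row.
So the count is 2·(5)! = 240.

240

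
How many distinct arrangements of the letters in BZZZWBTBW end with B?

1680

With the last slot taken by B, it remains to arrange the other 8 letters (ZZZWBTBW).
Those 8 letters have B appearing twice, W appearing twice, and Z appearing 3 times, giving (8)!/(3!·2!·2!) = 1680.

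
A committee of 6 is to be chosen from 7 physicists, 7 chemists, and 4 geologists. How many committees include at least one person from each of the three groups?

With no constraint there are C(18,6) = 18564 possible selections.
Subtract selections that omit an entire group: no physicists → C(11,6) = 462; no chemists → C(11,6) = 462; no geologists → C(14,6) = 3003.
Add back selections omitting two groups (i.e. drawn from a single group): C(7,6) + C(7,6) + C(4,6) = 14.
By inclusion–exclusion: 18564 − 3927 + 14 = 14651.

14651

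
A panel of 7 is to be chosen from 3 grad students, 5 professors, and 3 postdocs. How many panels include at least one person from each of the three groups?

314

Unrestricted: C(11,7) = 330 ways to pick any 7 of the 11.
Selections missing a whole group: no grad students → C(8,7) = 8; no professors → C(6,7) = 0; no postdocs → C(8,7) = 8.
Add back selections omitting two groups (i.e. drawn from a single group): C(3,7) + C(5,7) + C(3,7) = 0.
By inclusion–exclusion: 330 − 16 + 0 = 314.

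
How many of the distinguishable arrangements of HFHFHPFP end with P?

140

Fix P in the last position and arrange the remaining 7 letters.
Those 7 letters have F appearing 3 times and H appearing 3 times, giving (7)!/(3!·3!) = 140.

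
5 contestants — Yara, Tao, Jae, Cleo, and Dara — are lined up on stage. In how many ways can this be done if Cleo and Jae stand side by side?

48

Glue Cleo and Jae into one block (2 internal orders), leaving 4 units to arrange in a row.
So the count is 2·(4)! = 48.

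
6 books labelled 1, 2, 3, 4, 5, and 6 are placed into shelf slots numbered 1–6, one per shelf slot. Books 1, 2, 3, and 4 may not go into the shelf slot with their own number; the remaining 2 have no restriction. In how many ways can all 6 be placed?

362

Let Aᵢ (for 1 ≤ i ≤ 4) be the placements that put book i in its forbidden shelf slot. Any j of these fix j positions, leaving (6−j)! ways to fill the rest, and there are C(4,j) ways to pick which j.
By inclusion–exclusion, the number of valid placements is Σ_{j=0}^{4} (−1)^j C(4,j)·(6−j)!.
Computing: 720 − 480 + 144 − 24 + 2 = 362.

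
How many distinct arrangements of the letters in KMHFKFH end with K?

With the last slot taken by K, it remains to arrange the other 6 letters (MHFKFH).
Those 6 letters have F appearing twice and H appearing twice, giving (6)!/(2!·2!) = 180.

180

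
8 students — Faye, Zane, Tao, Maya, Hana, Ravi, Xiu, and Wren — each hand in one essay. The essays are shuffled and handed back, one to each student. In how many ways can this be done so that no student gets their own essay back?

14833

Count assignments avoiding every fixed point. For any j of the 8 students fixed to their own essay, the other 8−j can be arranged in (8−j)! ways.
By inclusion–exclusion this is Σ_{j=0}^{8} (−1)^j C(8,j)·(8−j)!.
Computing: 40320 − 40320 + 20160 − 6720 + 1680 − 336 + 56 − 8 + 1 = 14833.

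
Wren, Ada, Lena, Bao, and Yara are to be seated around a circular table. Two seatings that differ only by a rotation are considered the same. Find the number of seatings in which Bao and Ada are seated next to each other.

12

Glue Bao and Ada into a block (2 internal orders). Seating 4 units around a circle gives (3)! arrangements.
So 2 × (3)! = 2 × 6 = 12.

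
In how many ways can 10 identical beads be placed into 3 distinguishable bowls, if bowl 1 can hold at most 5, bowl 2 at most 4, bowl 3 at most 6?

20

By stars and bars, unrestricted non-negative solutions to x_1+…+x_3 = 10 number C(10+2,2) = 66.
Subtract solutions that violate a single cap (substitute x_i' = x_i − (cap_i+1)): x_1 ≥ 6 gives C(6,2) = 15; x_2 ≥ 5 gives C(7,2) = 21; x_3 ≥ 7 gives C(5,2) = 10. Together 46.
No two caps can be exceeded simultaneously, so the pair terms are all 0.
By inclusion–exclusion the count is 66 − 46 + 0 = 20.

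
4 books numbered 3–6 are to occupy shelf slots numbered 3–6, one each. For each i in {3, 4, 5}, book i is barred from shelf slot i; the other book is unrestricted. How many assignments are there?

11

Let Aᵢ (for i ∈ {3, 4, 5}) be the placements that put book i in its forbidden shelf slot. Any j of these fix j positions, leaving (4−j)! ways to fill the rest, and there are C(3,j) ways to pick which j.
By inclusion–exclusion, the number of valid placements is Σ_{j=0}^{3} (−1)^j C(3,j)·(4−j)!.
Computing: 24 − 18 + 6 − 1 = 11.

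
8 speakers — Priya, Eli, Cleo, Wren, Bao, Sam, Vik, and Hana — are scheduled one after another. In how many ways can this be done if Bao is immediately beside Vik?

Place the 6 others and the Bao-Vik pair as 7 objects in a line; the pair has 2 internal arrangements.
So the count is 2·(7)! = 10080.

10080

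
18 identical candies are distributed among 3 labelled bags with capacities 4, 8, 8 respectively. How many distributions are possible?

By stars and bars, unrestricted non-negative solutions to x_1+…+x_3 = 18 number C(18+2,2) = 190.
Subtract solutions that violate a single cap (substitute x_i' = x_i − (cap_i+1)): x_1 ≥ 5 gives C(15,2) = 105; x_2 ≥ 9 gives C(11,2) = 55; x_3 ≥ 9 gives C(11,2) = 55. Together 215.
Add back pairs where two caps are both exceeded: 15 + 15 + 1 = 31.
By inclusion–exclusion the count is 190 − 215 + 31 = 6.

6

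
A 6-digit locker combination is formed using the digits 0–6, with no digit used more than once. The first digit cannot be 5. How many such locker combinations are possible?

4320

The first digit has 7−1 = 6 choices (anything except 5).
The remaining 5 digits are filled from the other 6 symbols without repetition: 6 × 5 × 4 × 3 × 2 = 720.
Total: 6 × 720 = 4320.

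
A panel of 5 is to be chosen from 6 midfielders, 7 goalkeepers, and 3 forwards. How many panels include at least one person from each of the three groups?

2730

Unrestricted: C(16,5) = 4368 ways to pick any 5 of the 16.
Subtract selections that omit an entire group: no midfielders → C(10,5) = 252; no goalkeepers → C(9,5) = 126; no forwards → C(13,5) = 1287.
Add back selections omitting two groups (i.e. drawn from a single group): C(6,5) + C(7,5) + C(3,5) = 27.
By inclusion–exclusion: 4368 − 1665 + 27 = 2730.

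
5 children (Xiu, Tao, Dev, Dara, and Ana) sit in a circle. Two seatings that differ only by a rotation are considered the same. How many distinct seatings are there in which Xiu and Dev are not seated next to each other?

12

Without the restriction there are (4)! = 24 seatings.
Seatings with Xiu beside Dev: treat them as a block with 2 internal orders, giving 2 × (3)! = 12.
Subtracting, 24 − 12 = 12.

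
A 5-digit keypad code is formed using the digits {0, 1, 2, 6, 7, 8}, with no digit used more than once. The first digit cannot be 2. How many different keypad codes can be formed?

600

The first digit has 6−1 = 5 choices (anything except 2).
The remaining 4 digits are filled from the other 5 symbols without repetition: 5 × 4 × 3 × 2 = 120.
Total: 5 × 120 = 600.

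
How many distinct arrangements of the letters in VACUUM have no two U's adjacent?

Total arrangements of VACUUM: 6!/(2!) = 360.
Arrangements with the U's together: treat UU as one letter, giving (5)! = 120.
Subtracting, 360 − 120 = 240 arrangements keep the U's apart.

240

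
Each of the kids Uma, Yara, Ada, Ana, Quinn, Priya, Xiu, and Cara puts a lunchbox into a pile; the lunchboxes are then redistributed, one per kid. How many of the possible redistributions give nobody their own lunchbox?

Let Aᵢ be the assignments in which kid i gets their own lunchbox. We want the size of the complement of A₁∪…∪A_8.
By inclusion–exclusion this is Σ_{j=0}^{8} (−1)^j C(8,j)·(8−j)!.
Computing: 40320 − 40320 + 20160 − 6720 + 1680 − 336 + 56 − 8 + 1 = 14833.

14833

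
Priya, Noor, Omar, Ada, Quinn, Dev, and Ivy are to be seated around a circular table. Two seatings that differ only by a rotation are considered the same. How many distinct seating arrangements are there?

Fix one person's seat to break rotational symmetry; the remaining 6 people can be arranged in (6)! = 720 ways.

720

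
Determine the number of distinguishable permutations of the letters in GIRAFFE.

The 7 letters of GIRAFFE have repeats: F appearing twice.
The number of distinct arrangements is 7!/(2!) = 5040/2 = 2520.

2520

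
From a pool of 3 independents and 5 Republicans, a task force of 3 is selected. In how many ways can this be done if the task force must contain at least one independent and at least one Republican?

45

Total 3-person selections from all 8: C(8,3) = 56.
Selections missing a whole group: no independents → C(5,3) = 10; no Republicans → C(3,3) = 1.
Both groups omitted at once is impossible, so 56 − 11 = 45.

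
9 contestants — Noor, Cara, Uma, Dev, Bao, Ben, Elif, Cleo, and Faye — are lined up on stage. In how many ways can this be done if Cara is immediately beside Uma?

80640

Place the 7 others and the Cara-Uma pair as 8 objects in a line; the pair has 2 internal arrangements.
So the count is 2·(8)! = 80640.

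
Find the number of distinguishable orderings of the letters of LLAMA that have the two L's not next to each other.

18

There are 5!/(2!·2!) = 30 arrangements of LLAMA in total.
Arrangements with the L's together: treat LL as one letter, giving (4)!/(2!) = 12.
Hence 30 − 12 = 18.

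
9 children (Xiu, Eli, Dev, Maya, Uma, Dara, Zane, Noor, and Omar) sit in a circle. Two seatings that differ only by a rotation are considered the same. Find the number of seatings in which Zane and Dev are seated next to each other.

Glue Zane and Dev into a block (2 internal orders). Seating 8 units around a circle gives (7)! arrangements.
So 2 × (7)! = 2 × 5040 = 10080.

10080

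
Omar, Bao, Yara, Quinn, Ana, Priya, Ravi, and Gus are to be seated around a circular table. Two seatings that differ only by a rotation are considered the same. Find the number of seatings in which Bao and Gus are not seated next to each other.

3600

All circular seatings of 8 people number (7)! = 5040.
Seatings with Bao beside Gus: treat them as a block with 2 internal orders, giving 2 × (6)! = 1440.
Subtracting, 5040 − 1440 = 3600.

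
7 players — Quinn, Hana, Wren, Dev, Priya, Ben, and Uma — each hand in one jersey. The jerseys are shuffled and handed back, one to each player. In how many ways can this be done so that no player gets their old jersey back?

1854

Let Aᵢ be the assignments in which player i gets their old jersey. We want the size of the complement of A₁∪…∪A_7.
By inclusion–exclusion this is Σ_{j=0}^{7} (−1)^j C(7,j)·(7−j)!.
Computing: 5040 − 5040 + 2520 − 840 + 210 − 42 + 7 − 1 = 1854.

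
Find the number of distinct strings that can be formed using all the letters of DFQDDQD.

DFQDDQD has 7 letters with D appearing 4 times and Q appearing twice.
So there are 7! / (4!·2!) = 105 distinguishable arrangements.

105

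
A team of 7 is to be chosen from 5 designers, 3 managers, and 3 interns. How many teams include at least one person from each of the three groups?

Total 7-person selections from all 11: C(11,7) = 330.
Subtract selections that omit an entire group: no designers → C(6,7) = 0; no managers → C(8,7) = 8; no interns → C(8,7) = 8.
Add back selections omitting two groups (i.e. drawn from a single group): C(5,7) + C(3,7) + C(3,7) = 0.
By inclusion–exclusion: 330 − 16 + 0 = 314.

314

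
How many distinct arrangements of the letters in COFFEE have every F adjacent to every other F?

Treat the 2 copies of F as a single block. The multiset to arrange is then {FF, C, E, E, O}, 5 items in all.
That gives (5)!/(2!) = 60 arrangements.

60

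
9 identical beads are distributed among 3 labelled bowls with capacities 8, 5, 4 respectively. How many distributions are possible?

29

Ignoring the caps, the number of non-negative solutions to x_1+…+x_3 = 9 is C(11,2) = 55.
Subtract solutions that violate a single cap (substitute x_i' = x_i − (cap_i+1)): x_1 ≥ 9 gives C(2,2) = 1; x_2 ≥ 6 gives C(5,2) = 10; x_3 ≥ 5 gives C(6,2) = 15. Together 26.
No two caps can be exceeded simultaneously, so the pair terms are all 0.
By inclusion–exclusion the count is 55 − 26 + 0 = 29.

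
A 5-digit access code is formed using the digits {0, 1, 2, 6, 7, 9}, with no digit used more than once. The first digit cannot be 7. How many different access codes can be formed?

The first digit has 6−1 = 5 choices (anything except 7).
The remaining 4 digits are filled from the other 5 symbols without repetition: 5 × 4 × 3 × 2 = 120.
Total: 5 × 120 = 600.

600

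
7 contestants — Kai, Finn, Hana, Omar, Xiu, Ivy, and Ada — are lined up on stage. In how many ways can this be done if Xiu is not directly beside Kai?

There are 7! = 5040 arrangements in all. If Xiu and Kai are adjacent, merging them into one block gives 2·(6)! = 1440 arrangements.
So 5040 − 1440 = 3600 arrangements keep them apart.

3600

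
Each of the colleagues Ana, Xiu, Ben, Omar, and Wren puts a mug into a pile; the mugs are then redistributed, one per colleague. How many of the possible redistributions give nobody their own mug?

44

Let Aᵢ be the assignments in which colleague i gets their own mug. We want the size of the complement of A₁∪…∪A_5.
By inclusion–exclusion this is Σ_{j=0}^{5} (−1)^j C(5,j)·(5−j)!.
Computing: 120 − 120 + 60 − 20 + 5 − 1 = 44.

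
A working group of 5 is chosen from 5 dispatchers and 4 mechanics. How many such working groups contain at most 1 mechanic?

21

Split by how many mechanics are chosen (0 through 1).
Sum: C(4,0)·C(5,5) + C(4,1)·C(5,4) = 1 + 20 = 21.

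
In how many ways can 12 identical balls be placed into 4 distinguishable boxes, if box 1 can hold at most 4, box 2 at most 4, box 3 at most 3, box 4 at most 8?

80

Ignoring the caps, the number of non-negative solutions to x_1+…+x_4 = 12 is C(15,3) = 455.
Subtract solutions that violate a single cap (substitute x_i' = x_i − (cap_i+1)): x_1 ≥ 5 gives C(10,3) = 120; x_2 ≥ 5 gives C(10,3) = 120; x_3 ≥ 4 gives C(11,3) = 165; x_4 ≥ 9 gives C(6,3) = 20. Together 425.
Add back pairs where two caps are both exceeded: 10 + 20 + 0 + 20 + 0 + 0 = 50.
By inclusion–exclusion the count is 455 − 425 + 50 = 80.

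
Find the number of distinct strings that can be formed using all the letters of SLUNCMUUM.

Letter multiplicities in SLUNCMUUM: C×1, L×1, M×2, N×1, S×1, U×3.
So there are 9! / (3!·2!) = 30240 distinguishable arrangements.

30240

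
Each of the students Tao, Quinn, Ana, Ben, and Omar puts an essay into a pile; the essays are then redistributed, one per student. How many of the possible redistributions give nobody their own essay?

This is the derangement count D_5: permutations of 5 items with no fixed point.
By inclusion–exclusion this is Σ_{j=0}^{5} (−1)^j C(5,j)·(5−j)!.
Computing: 120 − 120 + 60 − 20 + 5 − 1 = 44.

44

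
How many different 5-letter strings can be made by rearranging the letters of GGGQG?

Letter multiplicities in GGGQG: G×4, Q×1.
Dividing 5! = 120 by 4! = 24 for the repeated letters gives 5.

5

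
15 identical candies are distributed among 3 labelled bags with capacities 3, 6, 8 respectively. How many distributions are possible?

6

Without the upper bounds there are C(17,2) = 136 ways to split 15 among 3 bags.
Subtract solutions that violate a single cap (substitute x_i' = x_i − (cap_i+1)): x_1 ≥ 4 gives C(13,2) = 78; x_2 ≥ 7 gives C(10,2) = 45; x_3 ≥ 9 gives C(8,2) = 28. Together 151.
Add back pairs where two caps are both exceeded: 15 + 6 + 0 = 21.
By inclusion–exclusion the count is 136 − 151 + 21 = 6.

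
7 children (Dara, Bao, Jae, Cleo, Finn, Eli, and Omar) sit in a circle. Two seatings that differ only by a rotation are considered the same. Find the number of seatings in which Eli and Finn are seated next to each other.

Treat {Eli, Finn} as one unit (2 internal orders) and seat the resulting 6 units around the table: (5)! circular arrangements.
So 2 × (5)! = 2 × 120 = 240.

240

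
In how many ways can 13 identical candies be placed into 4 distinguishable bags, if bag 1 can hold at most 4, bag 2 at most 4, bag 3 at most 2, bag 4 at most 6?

By stars and bars, unrestricted non-negative solutions to x_1+…+x_4 = 13 number C(13+3,3) = 560.
Subtract solutions that violate a single cap (substitute x_i' = x_i − (cap_i+1)): x_1 ≥ 5 gives C(11,3) = 165; x_2 ≥ 5 gives C(11,3) = 165; x_3 ≥ 3 gives C(13,3) = 286; x_4 ≥ 7 gives C(9,3) = 84. Together 700.
Add back pairs where two caps are both exceeded: 20 + 56 + 4 + 56 + 4 + 20 = 160.
Subtract triples: 1 + 0 + 0 + 0 = 1.
By inclusion–exclusion the count is 560 − 700 + 160 − 1 = 19.

19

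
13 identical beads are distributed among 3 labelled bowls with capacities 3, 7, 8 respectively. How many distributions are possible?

18

Without the upper bounds there are C(15,2) = 105 ways to split 13 among 3 bowls.
Subtract solutions that violate a single cap (substitute x_i' = x_i − (cap_i+1)): x_1 ≥ 4 gives C(11,2) = 55; x_2 ≥ 8 gives C(7,2) = 21; x_3 ≥ 9 gives C(6,2) = 15. Together 91.
Add back pairs where two caps are both exceeded: 3 + 1 + 0 = 4.
By inclusion–exclusion the count is 105 − 91 + 4 = 18.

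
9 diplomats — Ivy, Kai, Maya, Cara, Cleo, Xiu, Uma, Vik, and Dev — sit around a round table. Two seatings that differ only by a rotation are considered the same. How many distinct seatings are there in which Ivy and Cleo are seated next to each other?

Treat {Ivy, Cleo} as one unit (2 internal orders) and seat the resulting 8 units around the table: (7)! circular arrangements.
So 2 × (7)! = 2 × 5040 = 10080.

10080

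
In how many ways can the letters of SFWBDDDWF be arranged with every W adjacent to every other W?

Treat the 2 copies of W as a single block. The multiset to arrange is then {WW, B, D, D, D, F, F, S}, 8 items in all.
That gives (8)!/(3!·2!) = 3360 arrangements.

3360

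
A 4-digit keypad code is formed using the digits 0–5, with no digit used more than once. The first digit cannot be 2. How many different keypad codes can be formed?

The first digit has 6−1 = 5 choices (anything except 2).
The remaining 3 digits are filled from the other 5 symbols without repetition: 5 × 4 × 3 = 60.
Total: 5 × 60 = 300.

300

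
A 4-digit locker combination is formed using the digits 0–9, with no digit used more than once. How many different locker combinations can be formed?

With no repetition, fill the 4 digits in order: 10 choices, then 9, down to 7.
10 × 9 × 8 × 7 = 5040.

5040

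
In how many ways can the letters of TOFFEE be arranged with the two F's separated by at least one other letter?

Total arrangements of TOFFEE: 6!/(2!·2!) = 180.
Arrangements with the F's together: treat FF as one letter, giving (5)!/(2!) = 60.
Hence 180 − 60 = 120.

120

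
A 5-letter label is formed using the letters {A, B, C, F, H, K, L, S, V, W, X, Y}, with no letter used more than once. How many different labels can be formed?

Choose and order 5 of the 12 symbols: the first letter has 12 options, the next 11, and so on down to 8.
12 × 11 × 10 × 9 × 8 = 95040.

95040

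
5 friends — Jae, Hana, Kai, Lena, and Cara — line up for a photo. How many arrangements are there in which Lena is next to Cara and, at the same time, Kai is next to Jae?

Treat {Lena,Cara} as one block (2 orders) and {Kai,Jae} as another (2 orders).
That leaves 3 units to arrange: 2 × 2 × 3! = 4 × 6 = 24.

24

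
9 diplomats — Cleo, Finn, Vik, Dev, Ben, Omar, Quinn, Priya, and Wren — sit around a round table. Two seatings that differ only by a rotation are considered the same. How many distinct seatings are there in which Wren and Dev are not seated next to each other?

30240

All circular seatings of 9 people number (8)! = 40320.
Those with Wren next to Dev: fuse the pair into one unit and seat 8 units around a circle — 2·(7)! = 10080.
Subtracting, 40320 − 10080 = 30240.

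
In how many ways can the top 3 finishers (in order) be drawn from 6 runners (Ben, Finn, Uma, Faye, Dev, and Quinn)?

120

This is an ordered selection of 3 from 6: P(6,3).
That gives 6 × 5 × 4 = 120.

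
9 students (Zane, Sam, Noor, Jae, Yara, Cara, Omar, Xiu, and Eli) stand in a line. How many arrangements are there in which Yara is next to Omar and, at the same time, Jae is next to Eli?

Treat {Yara,Omar} as one block (2 orders) and {Jae,Eli} as another (2 orders).
That leaves 7 units to arrange: 2 × 2 × 7! = 4 × 5040 = 20160.

20160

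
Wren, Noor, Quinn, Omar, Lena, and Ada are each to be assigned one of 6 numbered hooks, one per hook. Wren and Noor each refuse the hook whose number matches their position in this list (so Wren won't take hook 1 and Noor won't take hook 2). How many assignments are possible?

504

Let Aᵢ (for i ∈ {1, 2}) be the placements that put person i in their forbidden hook. Any j of these fix j positions, leaving (6−j)! ways to fill the rest, and there are C(2,j) ways to pick which j.
By inclusion–exclusion, the number of valid placements is Σ_{j=0}^{2} (−1)^j C(2,j)·(6−j)!.
Computing: 720 − 240 + 24 = 504.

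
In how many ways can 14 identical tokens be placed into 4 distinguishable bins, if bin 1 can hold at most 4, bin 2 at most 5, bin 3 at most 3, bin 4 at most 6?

By stars and bars, unrestricted non-negative solutions to x_1+…+x_4 = 14 number C(14+3,3) = 680.
Subtract solutions that violate a single cap (substitute x_i' = x_i − (cap_i+1)): x_1 ≥ 5 gives C(12,3) = 220; x_2 ≥ 6 gives C(11,3) = 165; x_3 ≥ 4 gives C(13,3) = 286; x_4 ≥ 7 gives C(10,3) = 120. Together 791.
Add back pairs where two caps are both exceeded: 20 + 56 + 10 + 35 + 4 + 20 = 145.
By inclusion–exclusion the count is 680 − 791 + 145 = 34.

34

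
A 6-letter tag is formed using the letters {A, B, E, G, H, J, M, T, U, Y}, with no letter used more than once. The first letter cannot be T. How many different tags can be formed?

The first letter has 10−1 = 9 choices (anything except T).
The remaining 5 letters are filled from the other 9 symbols without repetition: 9 × 8 × 7 × 6 × 5 = 15120.
Total: 9 × 15120 = 136080.

136080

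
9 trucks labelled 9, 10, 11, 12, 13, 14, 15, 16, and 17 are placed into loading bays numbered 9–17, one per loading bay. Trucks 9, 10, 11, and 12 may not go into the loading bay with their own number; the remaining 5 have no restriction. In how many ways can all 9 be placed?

229080

Let Aᵢ (for 9 ≤ i ≤ 12) be the placements that put truck i in its forbidden loading bay. Any j of these fix j positions, leaving (9−j)! ways to fill the rest, and there are C(4,j) ways to pick which j.
By inclusion–exclusion, the number of valid placements is Σ_{j=0}^{4} (−1)^j C(4,j)·(9−j)!.
Computing: 362880 − 161280 + 30240 − 2880 + 120 = 229080.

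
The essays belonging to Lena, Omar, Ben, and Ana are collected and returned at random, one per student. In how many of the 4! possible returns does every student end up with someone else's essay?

Count assignments avoiding every fixed point. For any j of the 4 students fixed to their own essay, the other 4−j can be arranged in (4−j)! ways.
By inclusion–exclusion this is Σ_{j=0}^{4} (−1)^j C(4,j)·(4−j)!.
Computing: 24 − 24 + 12 − 4 + 1 = 9.

9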